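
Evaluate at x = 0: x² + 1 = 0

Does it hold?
x = 0: LHS = 0² + 1 = 1; 1 = 0 — FAILS

The relation fails at x = 0, so x = 0 is a counterexample.

Answer: No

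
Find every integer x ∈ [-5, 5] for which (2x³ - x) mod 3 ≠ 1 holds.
Holds for: {-4, -3, -1, 0, 2, 3, 5}
Fails for: {-5, -2, 1, 4}

Answer: {-4, -3, -1, 0, 2, 3, 5}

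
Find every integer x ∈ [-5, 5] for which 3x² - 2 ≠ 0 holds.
Track d = LHS − RHS over the integers in [-5, 5]. Equality would need d = 0, but d changes sign only between consecutive integers, jumping over 0:
x = -1: LHS = 3·(-1)² - 2 = 1; 1 ≠ 0 — holds  (d = 1)
x = 0: LHS = 3·0² - 2 = -2; -2 ≠ 0 — holds  (d = -2)
x = 0: LHS = 3·0² - 2 = -2; -2 ≠ 0 — holds  (d = -2)
x = 1: LHS = 3·1² - 2 = 1; 1 ≠ 0 — holds  (d = 1)
Away from these crossings d keeps a constant sign, and checking every integer in [-5, 5] confirms d ≠ 0 throughout. Hence the two sides are never equal, so the relation holds for every integer in [-5, 5].

Answer: All integers in [-5, 5]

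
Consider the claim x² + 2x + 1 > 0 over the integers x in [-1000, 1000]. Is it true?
The claim fails at x = -1:
x = -1: LHS = (-1)² + 2·(-1) + 1 = 0; 0 > 0 — FAILS

Because a single integer refutes it, the statement is false.

Answer: False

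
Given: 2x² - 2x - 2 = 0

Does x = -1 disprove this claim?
Substitute x = -1 into the relation:
x = -1: LHS = 2·(-1)² - 2·(-1) - 2 = 2; 2 = 0 — FAILS

Since the claim fails at x = -1, this value is a counterexample.

Answer: Yes, x = -1 is a counterexample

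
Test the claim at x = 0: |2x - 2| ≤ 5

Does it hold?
x = 0: LHS = |2·0 - 2| = |-2| = 2; 2 ≤ 5 — holds

The relation is satisfied at x = 0.

Answer: Yes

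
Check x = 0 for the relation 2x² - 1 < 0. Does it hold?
x = 0: LHS = 2·0² - 1 = -1; -1 < 0 — holds

The relation is satisfied at x = 0.

Answer: Yes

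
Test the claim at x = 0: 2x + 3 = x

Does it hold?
x = 0: LHS = 2·0 + 3 = 3; 3 = 0 — FAILS

The relation fails at x = 0, so x = 0 is a counterexample.

Answer: No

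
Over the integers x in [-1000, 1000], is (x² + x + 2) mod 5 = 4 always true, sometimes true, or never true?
Holds at x = 1: LHS = (1² + 1 + 2) mod 5 = 4 mod 5 = 4; 4 = 4 — holds
Fails at x = 0: LHS = (0² + 0 + 2) mod 5 = 2 mod 5 = 2; 2 = 4 — FAILS
It is satisfied by some integers in the range but not all.

Answer: Sometimes true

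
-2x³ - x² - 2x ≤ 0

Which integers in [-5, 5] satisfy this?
Holds for: {0, 1, 2, 3, 4, 5}
Fails for: {-5, -4, -3, -2, -1}

Answer: {0, 1, 2, 3, 4, 5}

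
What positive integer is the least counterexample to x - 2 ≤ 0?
Testing positive integers:
x = 1: LHS = 1 - 2 = -1; -1 ≤ 0 — holds
x = 2: LHS = 2 - 2 = 0; 0 ≤ 0 — holds
x = 3: LHS = 3 - 2 = 1; 1 ≤ 0 — FAILS  ← smallest positive counterexample

Answer: x = 3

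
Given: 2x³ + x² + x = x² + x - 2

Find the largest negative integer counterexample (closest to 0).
Testing negative integers from -1 downward:
x = -1: LHS = 2·(-1)³ + (-1)² + (-1) = -2, RHS = (-1)² + (-1) - 2 = -2; -2 = -2 — holds
x = -2: LHS = 2·(-2)³ + (-2)² + (-2) = -14, RHS = (-2)² + (-2) - 2 = 0; -14 = 0 — FAILS  ← closest negative counterexample to 0

Answer: x = -2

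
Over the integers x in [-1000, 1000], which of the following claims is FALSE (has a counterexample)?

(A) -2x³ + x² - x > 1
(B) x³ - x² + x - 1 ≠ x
(A) x = 0: LHS = -2·0³ + 0² - 0 = 0; 0 > 1 — FAILS

(B) Track d = LHS − RHS over the integers in [-1000, 1000]. Equality would need d = 0, but d changes sign only between consecutive integers, jumping over 0:
x = 1: LHS = 1³ - 1² + 1 - 1 = 0; 0 ≠ 1 — holds  (d = -1)
x = 2: LHS = 2³ - 2² + 2 - 1 = 5; 5 ≠ 2 — holds  (d = 3)
Away from these crossings d keeps a constant sign, and checking every integer in [-1000, 1000] confirms d ≠ 0 throughout. Hence the two sides are never equal, so the relation holds for every integer in [-1000, 1000].

Only (A) has a counterexample.

Answer: A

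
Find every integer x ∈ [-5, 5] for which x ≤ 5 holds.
Over all integers in [-5, 5], LHS − RHS is largest at x = 5, where it equals 0:
x = 5: 5 ≤ 5 — holds
At the ends of the range:
x = -5: -5 ≤ 5 — holds
Hence LHS − RHS is never positive, i.e. LHS ≤ RHS throughout, so the relation holds for every integer in [-5, 5].

Answer: All integers in [-5, 5]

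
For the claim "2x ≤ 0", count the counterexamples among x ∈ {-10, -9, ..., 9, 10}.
Counterexamples in [-10, 10]: {1, 2, 3, 4, 5, 6, 7, 8, 9, 10}.

Counting them gives 10 values.

Answer: 10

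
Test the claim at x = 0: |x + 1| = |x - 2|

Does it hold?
x = 0: LHS = |0 + 1| = |1| = 1, RHS = |0 - 2| = |-2| = 2; 1 = 2 — FAILS

The relation fails at x = 0, so x = 0 is a counterexample.

Answer: No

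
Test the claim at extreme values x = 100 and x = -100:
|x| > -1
x = 100: LHS = |100| = 100; 100 > -1 — holds
x = -100: LHS = |-100| = 100; 100 > -1 — holds

Answer: Yes, holds for both x = 100 and x = -100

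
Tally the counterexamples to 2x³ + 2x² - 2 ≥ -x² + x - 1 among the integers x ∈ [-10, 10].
Counterexamples in [-10, 10]: {-10, -9, -8, -7, -6, -5, -4, -3, -2, 0}.

Counting them gives 10 values.

Answer: 10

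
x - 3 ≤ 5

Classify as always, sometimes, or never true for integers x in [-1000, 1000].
Holds at x = 0: LHS = 0 - 3 = -3; -3 ≤ 5 — holds
Fails at x = 9: LHS = 9 - 3 = 6; 6 ≤ 5 — FAILS
It is satisfied by some integers in the range but not all.

Answer: Sometimes true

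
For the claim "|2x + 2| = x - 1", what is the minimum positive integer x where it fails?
Testing positive integers:
x = 1: LHS = |2·1 + 2| = |4| = 4, RHS = 1 - 1 = 0; 4 = 0 — FAILS  ← smallest positive counterexample

Answer: x = 1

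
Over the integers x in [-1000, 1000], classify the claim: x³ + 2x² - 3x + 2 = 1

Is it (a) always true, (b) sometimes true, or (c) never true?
Track d = LHS − RHS over the integers in [-1000, 1000]. Equality would need d = 0, but d changes sign only between consecutive integers, jumping over 0:
x = -4: LHS = (-4)³ + 2·(-4)² - 3·(-4) + 2 = -18; -18 = 1 — FAILS  (d = -19)
x = -3: LHS = (-3)³ + 2·(-3)² - 3·(-3) + 2 = 2; 2 = 1 — FAILS  (d = 1)
Away from these crossings d keeps a constant sign, and checking every integer in [-1000, 1000] confirms d ≠ 0 throughout. Hence the two sides are never equal, so the claimed relation (=) fails for every integer in [-1000, 1000].

No integer in the range satisfies it.

Answer: Never true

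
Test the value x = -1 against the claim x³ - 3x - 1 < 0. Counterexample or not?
Substitute x = -1 into the relation:
x = -1: LHS = (-1)³ - 3·(-1) - 1 = 1; 1 < 0 — FAILS

Since the claim fails at x = -1, this value is a counterexample.

Answer: Yes, x = -1 is a counterexample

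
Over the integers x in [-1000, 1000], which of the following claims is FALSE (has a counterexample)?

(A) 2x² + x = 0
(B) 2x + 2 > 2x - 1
(A) x = 1: LHS = 2·1² + 1 = 3; 3 = 0 — FAILS

(B) Over all integers in [-1000, 1000], LHS − RHS is smallest at x = 0, where it equals 3:
x = 0: LHS = 2·0 + 2 = 2, RHS = 2·0 - 1 = -1; 2 > -1 — holds
At the ends of the range:
x = -1000: LHS = 2·(-1000) + 2 = -1998, RHS = 2·(-1000) - 1 = -2001; -1998 > -2001 — holds
x = 1000: LHS = 2·1000 + 2 = 2002, RHS = 2·1000 - 1 = 1999; 2002 > 1999 — holds
Hence LHS − RHS is never zero or negative, i.e. LHS > RHS throughout, so the relation holds for every integer in [-1000, 1000].

Only (A) has a counterexample.

Answer: A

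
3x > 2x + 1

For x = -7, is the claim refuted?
Substitute x = -7 into the relation:
x = -7: LHS = 3·(-7) = -21, RHS = 2·(-7) + 1 = -13; -21 > -13 — FAILS

Since the claim fails at x = -7, this value is a counterexample.

Answer: Yes, x = -7 is a counterexample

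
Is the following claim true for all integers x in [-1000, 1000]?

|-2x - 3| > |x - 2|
The claim fails at x = -1:
x = -1: LHS = |-2·(-1) - 3| = |-1| = 1, RHS = |(-1) - 2| = |-3| = 3; 1 > 3 — FAILS

Because a single integer refutes it, the statement is false.

Answer: False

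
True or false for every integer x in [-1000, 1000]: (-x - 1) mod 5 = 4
The claim fails at x = 1:
x = 1: LHS = (-1 - 1) mod 5 = (-2) mod 5 = 3; 3 = 4 — FAILS

Because a single integer refutes it, the statement is false.

Answer: False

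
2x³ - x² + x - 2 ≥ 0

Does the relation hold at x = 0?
x = 0: LHS = 2·0³ - 0² + 0 - 2 = -2; -2 ≥ 0 — FAILS

The relation fails at x = 0, so x = 0 is a counterexample.

Answer: No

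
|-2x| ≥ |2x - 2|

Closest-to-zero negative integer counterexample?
Testing negative integers from -1 downward:
x = -1: LHS = |-2·(-1)| = |2| = 2, RHS = |2·(-1) - 2| = |-4| = 4; 2 ≥ 4 — FAILS  ← closest negative counterexample to 0

Answer: x = -1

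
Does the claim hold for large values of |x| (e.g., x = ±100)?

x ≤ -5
x = 100: 100 ≤ -5 — FAILS
x = -100: -100 ≤ -5 — holds

Answer: Partially: fails for x = 100, holds for x = -100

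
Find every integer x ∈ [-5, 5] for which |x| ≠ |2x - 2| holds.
Holds for: {-5, -4, -3, -2, -1, 0, 1, 3, 4, 5}
Fails for: {2}

Answer: {-5, -4, -3, -2, -1, 0, 1, 3, 4, 5}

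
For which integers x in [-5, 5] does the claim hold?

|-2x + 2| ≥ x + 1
Holds for: {-5, -4, -3, -2, -1, 0, 3, 4, 5}
Fails for: {1, 2}

Answer: {-5, -4, -3, -2, -1, 0, 3, 4, 5}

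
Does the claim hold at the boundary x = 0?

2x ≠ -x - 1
x = 0: LHS = 2·0 = 0, RHS = -0 - 1 = -1; 0 ≠ -1 — holds

The relation is satisfied at x = 0.

Answer: Yes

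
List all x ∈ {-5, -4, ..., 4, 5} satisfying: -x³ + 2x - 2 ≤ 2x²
Holds for: {-2, -1, 0, 1, 2, 3, 4, 5}
Fails for: {-5, -4, -3}

Answer: {-2, -1, 0, 1, 2, 3, 4, 5}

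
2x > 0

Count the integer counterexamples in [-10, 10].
Counterexamples in [-10, 10]: {-10, -9, -8, -7, -6, -5, -4, -3, -2, -1, 0}.

Counting them gives 11 values.

Answer: 11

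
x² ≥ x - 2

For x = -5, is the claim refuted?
Substitute x = -5 into the relation:
x = -5: LHS = (-5)² = 25, RHS = (-5) - 2 = -7; 25 ≥ -7 — holds

The relation holds at x = -5, so it is not a counterexample.

Answer: No, x = -5 is not a counterexample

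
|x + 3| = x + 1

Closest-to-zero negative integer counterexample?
Testing negative integers from -1 downward:
x = -1: LHS = |(-1) + 3| = |2| = 2, RHS = (-1) + 1 = 0; 2 = 0 — FAILS  ← closest negative counterexample to 0

Answer: x = -1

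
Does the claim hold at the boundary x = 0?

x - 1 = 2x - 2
x = 0: LHS = 0 - 1 = -1, RHS = 2·0 - 2 = -2; -1 = -2 — FAILS

The relation fails at x = 0, so x = 0 is a counterexample.

Answer: No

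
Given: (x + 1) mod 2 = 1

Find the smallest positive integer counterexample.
Testing positive integers:
x = 1: LHS = (1 + 1) mod 2 = 2 mod 2 = 0; 0 = 1 — FAILS  ← smallest positive counterexample

Answer: x = 1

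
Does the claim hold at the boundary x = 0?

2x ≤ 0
x = 0: LHS = 2·0 = 0; 0 ≤ 0 — holds

The relation is satisfied at x = 0.

Answer: Yes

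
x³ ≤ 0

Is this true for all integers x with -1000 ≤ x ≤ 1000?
The claim fails at x = 1:
x = 1: LHS = 1³ = 1; 1 ≤ 0 — FAILS

Because a single integer refutes it, the statement is false.

Answer: False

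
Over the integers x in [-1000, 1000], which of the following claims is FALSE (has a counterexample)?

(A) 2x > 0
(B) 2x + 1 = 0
(A) x = 0: LHS = 2·0 = 0; 0 > 0 — FAILS
(B) x = 0: LHS = 2·0 + 1 = 1; 1 = 0 — FAILS

Answer: Both A and B are false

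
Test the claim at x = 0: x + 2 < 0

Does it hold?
x = 0: LHS = 0 + 2 = 2; 2 < 0 — FAILS

The relation fails at x = 0, so x = 0 is a counterexample.

Answer: No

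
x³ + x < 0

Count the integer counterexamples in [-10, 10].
Counterexamples in [-10, 10]: {0, 1, 2, 3, 4, 5, 6, 7, 8, 9, 10}.

Counting them gives 11 values.

Answer: 11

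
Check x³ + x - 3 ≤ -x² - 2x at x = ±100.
x = 100: LHS = 100³ + 100 - 3 = 1000097, RHS = -100² - 2·100 = -10200; 1000097 ≤ -10200 — FAILS
x = -100: LHS = (-100)³ + (-100) - 3 = -1000103, RHS = -(-100)² - 2·(-100) = -9800; -1000103 ≤ -9800 — holds

Answer: Partially: fails for x = 100, holds for x = -100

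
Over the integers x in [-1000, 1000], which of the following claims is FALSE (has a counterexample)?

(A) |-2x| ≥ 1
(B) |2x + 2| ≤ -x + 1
(A) x = 0: LHS = |-2·0| = |0| = 0; 0 ≥ 1 — FAILS
(B) x = 0: LHS = |2·0 + 2| = |2| = 2, RHS = -0 + 1 = 1; 2 ≤ 1 — FAILS

Answer: Both A and B are false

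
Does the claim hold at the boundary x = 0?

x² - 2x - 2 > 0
x = 0: LHS = 0² - 2·0 - 2 = -2; -2 > 0 — FAILS

The relation fails at x = 0, so x = 0 is a counterexample.

Answer: No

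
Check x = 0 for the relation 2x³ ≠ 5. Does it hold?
x = 0: LHS = 2·0³ = 0; 0 ≠ 5 — holds

The relation is satisfied at x = 0.

Answer: Yes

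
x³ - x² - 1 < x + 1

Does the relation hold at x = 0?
x = 0: LHS = 0³ - 0² - 1 = -1, RHS = 0 + 1 = 1; -1 < 1 — holds

The relation is satisfied at x = 0.

Answer: Yes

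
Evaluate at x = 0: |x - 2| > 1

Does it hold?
x = 0: LHS = |0 - 2| = |-2| = 2; 2 > 1 — holds

The relation is satisfied at x = 0.

Answer: Yes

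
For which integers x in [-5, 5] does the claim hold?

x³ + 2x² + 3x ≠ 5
Track d = LHS − RHS over the integers in [-5, 5]. Equality would need d = 0, but d changes sign only between consecutive integers, jumping over 0:
x = 0: LHS = 0³ + 2·0² + 3·0 = 0; 0 ≠ 5 — holds  (d = -5)
x = 1: LHS = 1³ + 2·1² + 3·1 = 6; 6 ≠ 5 — holds  (d = 1)
Away from these crossings d keeps a constant sign, and checking every integer in [-5, 5] confirms d ≠ 0 throughout. Hence the two sides are never equal, so the relation holds for every integer in [-5, 5].

Answer: All integers in [-5, 5]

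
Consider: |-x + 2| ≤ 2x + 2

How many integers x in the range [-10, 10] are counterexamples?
Counterexamples in [-10, 10]: {-10, -9, -8, -7, -6, -5, -4, -3, -2, -1}.

Counting them gives 10 values.

Answer: 10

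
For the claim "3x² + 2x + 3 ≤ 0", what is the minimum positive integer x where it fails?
Testing positive integers:
x = 1: LHS = 3·1² + 2·1 + 3 = 8; 8 ≤ 0 — FAILS  ← smallest positive counterexample

Answer: x = 1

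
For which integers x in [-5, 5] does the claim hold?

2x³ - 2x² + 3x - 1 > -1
Holds for: {1, 2, 3, 4, 5}
Fails for: {-5, -4, -3, -2, -1, 0}

Answer: {1, 2, 3, 4, 5}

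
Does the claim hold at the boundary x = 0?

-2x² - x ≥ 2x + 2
x = 0: LHS = -2·0² - 0 = 0, RHS = 2·0 + 2 = 2; 0 ≥ 2 — FAILS

The relation fails at x = 0, so x = 0 is a counterexample.

Answer: No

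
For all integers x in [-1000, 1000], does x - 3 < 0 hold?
The claim fails at x = 3:
x = 3: LHS = 3 - 3 = 0; 0 < 0 — FAILS

Because a single integer refutes it, the statement is false.

Answer: False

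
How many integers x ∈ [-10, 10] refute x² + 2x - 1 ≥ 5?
Counterexamples in [-10, 10]: {-3, -2, -1, 0, 1}.

Counting them gives 5 values.

Answer: 5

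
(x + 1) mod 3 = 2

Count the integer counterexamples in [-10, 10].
Counterexamples in [-10, 10]: {-10, -9, -7, -6, -4, -3, -1, 0, 2, 3, 5, 6, 8, 9}.

Counting them gives 14 values.

Answer: 14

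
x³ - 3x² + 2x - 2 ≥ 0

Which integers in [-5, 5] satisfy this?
Holds for: {3, 4, 5}
Fails for: {-5, -4, -3, -2, -1, 0, 1, 2}

Answer: {3, 4, 5}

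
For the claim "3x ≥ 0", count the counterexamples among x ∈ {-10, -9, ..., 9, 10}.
Counterexamples in [-10, 10]: {-10, -9, -8, -7, -6, -5, -4, -3, -2, -1}.

Counting them gives 10 values.

Answer: 10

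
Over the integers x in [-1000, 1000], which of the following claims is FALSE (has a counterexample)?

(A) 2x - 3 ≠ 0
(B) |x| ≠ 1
(A) Track d = LHS − RHS over the integers in [-1000, 1000]. Equality would need d = 0, but d changes sign only between consecutive integers, jumping over 0:
x = 1: LHS = 2·1 - 3 = -1; -1 ≠ 0 — holds  (d = -1)
x = 2: LHS = 2·2 - 3 = 1; 1 ≠ 0 — holds  (d = 1)
Away from these crossings d keeps a constant sign, and checking every integer in [-1000, 1000] confirms d ≠ 0 throughout. Hence the two sides are never equal, so the relation holds for every integer in [-1000, 1000].

(B) x = 1: LHS = |1| = 1; 1 ≠ 1 — FAILS

Only (B) has a counterexample.

Answer: B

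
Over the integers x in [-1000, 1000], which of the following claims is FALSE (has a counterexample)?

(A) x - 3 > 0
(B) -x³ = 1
(A) x = 0: LHS = 0 - 3 = -3; -3 > 0 — FAILS
(B) x = 0: LHS = -0³ = 0; 0 = 1 — FAILS

Answer: Both A and B are false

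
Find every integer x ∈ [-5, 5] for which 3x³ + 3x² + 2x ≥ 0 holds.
Holds for: {0, 1, 2, 3, 4, 5}
Fails for: {-5, -4, -3, -2, -1}

Answer: {0, 1, 2, 3, 4, 5}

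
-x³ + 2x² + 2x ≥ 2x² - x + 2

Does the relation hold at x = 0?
x = 0: LHS = -0³ + 2·0² + 2·0 = 0, RHS = 2·0² - 0 + 2 = 2; 0 ≥ 2 — FAILS

The relation fails at x = 0, so x = 0 is a counterexample.

Answer: No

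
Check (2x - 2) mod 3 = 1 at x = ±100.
x = 100: LHS = (2·100 - 2) mod 3 = 198 mod 3 = 0; 0 = 1 — FAILS
x = -100: LHS = (2·(-100) - 2) mod 3 = (-202) mod 3 = 2; 2 = 1 — FAILS

Answer: No, fails for both x = 100 and x = -100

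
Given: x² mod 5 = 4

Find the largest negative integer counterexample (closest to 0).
Testing negative integers from -1 downward:
x = -1: LHS = ((-1)²) mod 5 = 1 mod 5 = 1; 1 = 4 — FAILS  ← closest negative counterexample to 0

Answer: x = -1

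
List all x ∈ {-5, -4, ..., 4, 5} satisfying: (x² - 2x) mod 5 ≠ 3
Holds for: {-5, -4, -3, 0, 1, 2, 5}
Fails for: {-2, -1, 3, 4}

Answer: {-5, -4, -3, 0, 1, 2, 5}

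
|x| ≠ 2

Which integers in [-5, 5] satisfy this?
Holds for: {-5, -4, -3, -1, 0, 1, 3, 4, 5}
Fails for: {-2, 2}

Answer: {-5, -4, -3, -1, 0, 1, 3, 4, 5}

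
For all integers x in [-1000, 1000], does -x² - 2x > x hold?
The claim fails at x = 0:
x = 0: LHS = -0² - 2·0 = 0; 0 > 0 — FAILS

Because a single integer refutes it, the statement is false.

Answer: False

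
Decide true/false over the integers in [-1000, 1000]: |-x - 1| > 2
The claim fails at x = 0:
x = 0: LHS = |-0 - 1| = |-1| = 1; 1 > 2 — FAILS

Because a single integer refutes it, the statement is false.

Answer: False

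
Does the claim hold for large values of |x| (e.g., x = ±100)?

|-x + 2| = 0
x = 100: LHS = |-100 + 2| = |-98| = 98; 98 = 0 — FAILS
x = -100: LHS = |-(-100) + 2| = |102| = 102; 102 = 0 — FAILS

Answer: No, fails for both x = 100 and x = -100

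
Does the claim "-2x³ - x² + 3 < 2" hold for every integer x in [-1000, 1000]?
The claim fails at x = 0:
x = 0: LHS = -2·0³ - 0² + 3 = 3; 3 < 2 — FAILS

Because a single integer refutes it, the statement is false.

Answer: False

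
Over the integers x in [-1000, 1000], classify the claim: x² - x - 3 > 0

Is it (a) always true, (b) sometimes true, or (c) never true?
Holds at x = -2: LHS = (-2)² - (-2) - 3 = 3; 3 > 0 — holds
Fails at x = 0: LHS = 0² - 0 - 3 = -3; -3 > 0 — FAILS
It is satisfied by some integers in the range but not all.

Answer: Sometimes true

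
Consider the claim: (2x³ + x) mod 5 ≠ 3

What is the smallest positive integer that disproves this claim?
Testing positive integers:
x = 1: LHS = (2·1³ + 1) mod 5 = 3 mod 5 = 3; 3 ≠ 3 — FAILS  ← smallest positive counterexample

Answer: x = 1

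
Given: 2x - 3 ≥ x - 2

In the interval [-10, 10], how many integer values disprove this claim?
Counterexamples in [-10, 10]: {-10, -9, -8, -7, -6, -5, -4, -3, -2, -1, 0}.

Counting them gives 11 values.

Answer: 11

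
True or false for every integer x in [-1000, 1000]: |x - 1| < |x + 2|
The claim fails at x = -1:
x = -1: LHS = |(-1) - 1| = |-2| = 2, RHS = |(-1) + 2| = |1| = 1; 2 < 1 — FAILS

Because a single integer refutes it, the statement is false.

Answer: False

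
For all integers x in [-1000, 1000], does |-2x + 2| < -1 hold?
The claim fails at x = 0:
x = 0: LHS = |-2·0 + 2| = |2| = 2; 2 < -1 — FAILS

Because a single integer refutes it, the statement is false.

Answer: False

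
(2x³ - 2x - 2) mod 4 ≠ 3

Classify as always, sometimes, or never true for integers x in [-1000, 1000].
For a polynomial with integer coefficients, its value mod 4 depends only on x mod 4, so it suffices to check one representative of each residue class, x = 0, 1, 2, 3:
x = 0: LHS = (2·0³ - 2·0 - 2) mod 4 = (-2) mod 4 = 2; 2 ≠ 3 — holds
x = 1: LHS = (2·1³ - 2·1 - 2) mod 4 = (-2) mod 4 = 2; 2 ≠ 3 — holds
x = 2: LHS = (2·2³ - 2·2 - 2) mod 4 = 10 mod 4 = 2; 2 ≠ 3 — holds
x = 3: LHS = (2·3³ - 2·3 - 2) mod 4 = 46 mod 4 = 2; 2 ≠ 3 — holds
The relation holds in every residue class, so the relation holds for every integer in [-1000, 1000].

No counterexample exists.

Answer: Always true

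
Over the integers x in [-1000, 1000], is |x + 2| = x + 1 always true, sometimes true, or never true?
Over all integers in [-1000, 1000], LHS − RHS is always positive; it is smallest at x = 0, where it equals 1:
x = 0: LHS = |0 + 2| = |2| = 2, RHS = 0 + 1 = 1; 2 = 1 — FAILS
At the ends of the range:
x = -1000: LHS = |(-1000) + 2| = |-998| = 998, RHS = (-1000) + 1 = -999; 998 = -999 — FAILS
x = 1000: LHS = |1000 + 2| = |1002| = 1002, RHS = 1000 + 1 = 1001; 1002 = 1001 — FAILS
Hence LHS − RHS is never 0, i.e. the two sides are never equal, so the claimed relation (=) fails for every integer in [-1000, 1000].

No integer in the range satisfies it.

Answer: Never true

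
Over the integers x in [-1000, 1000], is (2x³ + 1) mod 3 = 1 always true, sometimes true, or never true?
Holds at x = 0: LHS = (2·0³ + 1) mod 3 = 1 mod 3 = 1; 1 = 1 — holds
Fails at x = 1: LHS = (2·1³ + 1) mod 3 = 3 mod 3 = 0; 0 = 1 — FAILS
It is satisfied by some integers in the range but not all.

Answer: Sometimes true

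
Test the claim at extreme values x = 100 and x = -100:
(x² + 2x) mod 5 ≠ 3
x = 100: LHS = (100² + 2·100) mod 5 = 10200 mod 5 = 0; 0 ≠ 3 — holds
x = -100: LHS = ((-100)² + 2·(-100)) mod 5 = 9800 mod 5 = 0; 0 ≠ 3 — holds

Answer: Yes, holds for both x = 100 and x = -100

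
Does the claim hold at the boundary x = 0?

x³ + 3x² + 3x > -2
x = 0: LHS = 0³ + 3·0² + 3·0 = 0; 0 > -2 — holds

The relation is satisfied at x = 0.

Answer: Yes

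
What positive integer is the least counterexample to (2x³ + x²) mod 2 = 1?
Testing positive integers:
x = 1: LHS = (2·1³ + 1²) mod 2 = 3 mod 2 = 1; 1 = 1 — holds
x = 2: LHS = (2·2³ + 2²) mod 2 = 20 mod 2 = 0; 0 = 1 — FAILS  ← smallest positive counterexample

Answer: x = 2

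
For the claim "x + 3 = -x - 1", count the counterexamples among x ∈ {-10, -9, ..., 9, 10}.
Counterexamples in [-10, 10]: {-10, -9, -8, -7, -6, -5, -4, -3, -1, 0, 1, 2, 3, 4, 5, 6, 7, 8, 9, 10}.

Counting them gives 20 values.

Answer: 20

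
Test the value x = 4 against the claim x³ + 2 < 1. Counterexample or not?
Substitute x = 4 into the relation:
x = 4: LHS = 4³ + 2 = 66; 66 < 1 — FAILS

Since the claim fails at x = 4, this value is a counterexample.

Answer: Yes, x = 4 is a counterexample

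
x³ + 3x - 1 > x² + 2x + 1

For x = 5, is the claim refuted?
Substitute x = 5 into the relation:
x = 5: LHS = 5³ + 3·5 - 1 = 139, RHS = 5² + 2·5 + 1 = 36; 139 > 36 — holds

The claim holds here, so x = 5 is not a counterexample. (A counterexample exists elsewhere, e.g. x = 0.)

Answer: No, x = 5 is not a counterexample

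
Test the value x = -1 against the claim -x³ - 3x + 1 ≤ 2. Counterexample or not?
Substitute x = -1 into the relation:
x = -1: LHS = -(-1)³ - 3·(-1) + 1 = 5; 5 ≤ 2 — FAILS

Since the claim fails at x = -1, this value is a counterexample.

Answer: Yes, x = -1 is a counterexample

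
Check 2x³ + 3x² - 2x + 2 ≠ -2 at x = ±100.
x = 100: LHS = 2·100³ + 3·100² - 2·100 + 2 = 2029802; 2029802 ≠ -2 — holds
x = -100: LHS = 2·(-100)³ + 3·(-100)² - 2·(-100) + 2 = -1969798; -1969798 ≠ -2 — holds

Answer: Yes, holds for both x = 100 and x = -100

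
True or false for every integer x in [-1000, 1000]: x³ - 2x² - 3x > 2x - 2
The claim fails at x = 1:
x = 1: LHS = 1³ - 2·1² - 3·1 = -4, RHS = 2·1 - 2 = 0; -4 > 0 — FAILS

Because a single integer refutes it, the statement is false.

Answer: False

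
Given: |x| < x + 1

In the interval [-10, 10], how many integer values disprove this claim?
Counterexamples in [-10, 10]: {-10, -9, -8, -7, -6, -5, -4, -3, -2, -1}.

Counting them gives 10 values.

Answer: 10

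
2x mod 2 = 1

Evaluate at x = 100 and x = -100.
x = 100: LHS = (2·100) mod 2 = 200 mod 2 = 0; 0 = 1 — FAILS
x = -100: LHS = (2·(-100)) mod 2 = (-200) mod 2 = 0; 0 = 1 — FAILS

Answer: No, fails for both x = 100 and x = -100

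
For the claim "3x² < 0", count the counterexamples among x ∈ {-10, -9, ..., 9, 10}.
Counterexamples in [-10, 10]: {-10, -9, -8, -7, -6, -5, -4, -3, -2, -1, 0, 1, 2, 3, 4, 5, 6, 7, 8, 9, 10}.

Counting them gives 21 values.

Answer: 21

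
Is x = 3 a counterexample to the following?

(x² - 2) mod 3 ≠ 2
Substitute x = 3 into the relation:
x = 3: LHS = (3² - 2) mod 3 = 7 mod 3 = 1; 1 ≠ 2 — holds

The claim holds here, so x = 3 is not a counterexample. (A counterexample exists elsewhere, e.g. x = 1.)

Answer: No, x = 3 is not a counterexample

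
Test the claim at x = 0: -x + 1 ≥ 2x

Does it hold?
x = 0: LHS = -0 + 1 = 1, RHS = 2·0 = 0; 1 ≥ 0 — holds

The relation is satisfied at x = 0.

Answer: Yes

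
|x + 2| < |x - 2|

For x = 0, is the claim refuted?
Substitute x = 0 into the relation:
x = 0: LHS = |0 + 2| = |2| = 2, RHS = |0 - 2| = |-2| = 2; 2 < 2 — FAILS

Since the claim fails at x = 0, this value is a counterexample.

Answer: Yes, x = 0 is a counterexample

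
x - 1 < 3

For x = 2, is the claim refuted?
Substitute x = 2 into the relation:
x = 2: LHS = 2 - 1 = 1; 1 < 3 — holds

The claim holds here, so x = 2 is not a counterexample. (A counterexample exists elsewhere, e.g. x = 4.)

Answer: No, x = 2 is not a counterexample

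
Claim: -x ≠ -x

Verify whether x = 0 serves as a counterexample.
Substitute x = 0 into the relation:
x = 0: LHS = -0 = 0, RHS = -0 = 0; 0 ≠ 0 — FAILS

Since the claim fails at x = 0, this value is a counterexample.

Answer: Yes, x = 0 is a counterexample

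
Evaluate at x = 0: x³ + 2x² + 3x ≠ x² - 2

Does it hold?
x = 0: LHS = 0³ + 2·0² + 3·0 = 0, RHS = 0² - 2 = -2; 0 ≠ -2 — holds

The relation is satisfied at x = 0.

Answer: Yes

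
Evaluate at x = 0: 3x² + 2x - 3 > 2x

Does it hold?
x = 0: LHS = 3·0² + 2·0 - 3 = -3, RHS = 2·0 = 0; -3 > 0 — FAILS

The relation fails at x = 0, so x = 0 is a counterexample.

Answer: No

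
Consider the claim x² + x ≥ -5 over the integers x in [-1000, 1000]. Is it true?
Over all integers in [-1000, 1000], LHS − RHS is smallest at x = 0, where it equals 5:
x = 0: LHS = 0² + 0 = 0; 0 ≥ -5 — holds
At the ends of the range:
x = -1000: LHS = (-1000)² + (-1000) = 999000; 999000 ≥ -5 — holds
x = 1000: LHS = 1000² + 1000 = 1001000; 1001000 ≥ -5 — holds
Hence LHS − RHS is never negative, i.e. LHS ≥ RHS throughout, so the relation holds for every integer in [-1000, 1000].

No counterexample exists.

Answer: True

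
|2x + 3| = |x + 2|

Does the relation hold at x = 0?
x = 0: LHS = |2·0 + 3| = |3| = 3, RHS = |0 + 2| = |2| = 2; 3 = 2 — FAILS

The relation fails at x = 0, so x = 0 is a counterexample.

Answer: No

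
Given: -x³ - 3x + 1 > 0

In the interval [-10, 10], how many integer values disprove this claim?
Counterexamples in [-10, 10]: {1, 2, 3, 4, 5, 6, 7, 8, 9, 10}.

Counting them gives 10 values.

Answer: 10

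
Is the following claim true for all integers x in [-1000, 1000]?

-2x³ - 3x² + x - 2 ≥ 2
The claim fails at x = 0:
x = 0: LHS = -2·0³ - 3·0² + 0 - 2 = -2; -2 ≥ 2 — FAILS

Because a single integer refutes it, the statement is false.

Answer: False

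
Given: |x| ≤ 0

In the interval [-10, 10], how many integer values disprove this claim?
Counterexamples in [-10, 10]: {-10, -9, -8, -7, -6, -5, -4, -3, -2, -1, 1, 2, 3, 4, 5, 6, 7, 8, 9, 10}.

Counting them gives 20 values.

Answer: 20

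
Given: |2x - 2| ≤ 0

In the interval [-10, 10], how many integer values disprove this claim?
Counterexamples in [-10, 10]: {-10, -9, -8, -7, -6, -5, -4, -3, -2, -1, 0, 2, 3, 4, 5, 6, 7, 8, 9, 10}.

Counting them gives 20 values.

Answer: 20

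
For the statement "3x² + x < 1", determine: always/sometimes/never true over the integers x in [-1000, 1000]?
Holds at x = 0: LHS = 3·0² + 0 = 0; 0 < 1 — holds
Fails at x = 1: LHS = 3·1² + 1 = 4; 4 < 1 — FAILS
It is satisfied by some integers in the range but not all.

Answer: Sometimes true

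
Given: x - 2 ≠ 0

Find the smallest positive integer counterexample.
Testing positive integers:
x = 1: LHS = 1 - 2 = -1; -1 ≠ 0 — holds
x = 2: LHS = 2 - 2 = 0; 0 ≠ 0 — FAILS  ← smallest positive counterexample

Answer: x = 2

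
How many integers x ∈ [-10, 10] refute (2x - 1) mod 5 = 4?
Counterexamples in [-10, 10]: {-9, -8, -7, -6, -4, -3, -2, -1, 1, 2, 3, 4, 6, 7, 8, 9}.

Counting them gives 16 values.

Answer: 16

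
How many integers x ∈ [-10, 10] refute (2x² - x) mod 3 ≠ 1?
Counterexamples in [-10, 10]: {-8, -5, -2, 1, 4, 7, 10}.

Counting them gives 7 values.

Answer: 7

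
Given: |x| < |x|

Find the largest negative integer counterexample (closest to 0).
Testing negative integers from -1 downward:
x = -1: LHS = |-1| = 1, RHS = |-1| = 1; 1 < 1 — FAILS  ← closest negative counterexample to 0

Answer: x = -1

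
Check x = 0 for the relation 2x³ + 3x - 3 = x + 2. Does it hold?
x = 0: LHS = 2·0³ + 3·0 - 3 = -3, RHS = 0 + 2 = 2; -3 = 2 — FAILS

The relation fails at x = 0, so x = 0 is a counterexample.

Answer: No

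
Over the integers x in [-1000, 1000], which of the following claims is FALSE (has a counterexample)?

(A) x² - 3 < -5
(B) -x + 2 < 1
(A) x = 0: LHS = 0² - 3 = -3; -3 < -5 — FAILS
(B) x = 0: LHS = -0 + 2 = 2; 2 < 1 — FAILS

Answer: Both A and B are false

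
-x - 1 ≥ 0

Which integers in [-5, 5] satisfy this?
Holds for: {-5, -4, -3, -2, -1}
Fails for: {0, 1, 2, 3, 4, 5}

Answer: {-5, -4, -3, -2, -1}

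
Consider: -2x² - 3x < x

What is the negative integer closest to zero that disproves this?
Testing negative integers from -1 downward:
x = -1: LHS = -2·(-1)² - 3·(-1) = 1; 1 < -1 — FAILS  ← closest negative counterexample to 0

Answer: x = -1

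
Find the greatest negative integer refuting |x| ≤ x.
Testing negative integers from -1 downward:
x = -1: LHS = |-1| = 1; 1 ≤ -1 — FAILS  ← closest negative counterexample to 0

Answer: x = -1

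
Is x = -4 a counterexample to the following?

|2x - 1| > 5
Substitute x = -4 into the relation:
x = -4: LHS = |2·(-4) - 1| = |-9| = 9; 9 > 5 — holds

The claim holds here, so x = -4 is not a counterexample. (A counterexample exists elsewhere, e.g. x = 0.)

Answer: No, x = -4 is not a counterexample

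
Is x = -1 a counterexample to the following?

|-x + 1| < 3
Substitute x = -1 into the relation:
x = -1: LHS = |-(-1) + 1| = |2| = 2; 2 < 3 — holds

The claim holds here, so x = -1 is not a counterexample. (A counterexample exists elsewhere, e.g. x = -2.)

Answer: No, x = -1 is not a counterexample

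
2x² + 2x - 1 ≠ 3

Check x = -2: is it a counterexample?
Substitute x = -2 into the relation:
x = -2: LHS = 2·(-2)² + 2·(-2) - 1 = 3; 3 ≠ 3 — FAILS

Since the claim fails at x = -2, this value is a counterexample.

Answer: Yes, x = -2 is a counterexample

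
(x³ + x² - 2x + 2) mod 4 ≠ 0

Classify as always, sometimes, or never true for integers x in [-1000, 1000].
Holds at x = 0: LHS = (0³ + 0² - 2·0 + 2) mod 4 = 2 mod 4 = 2; 2 ≠ 0 — holds
Fails at x = -1: LHS = ((-1)³ + (-1)² - 2·(-1) + 2) mod 4 = 4 mod 4 = 0; 0 ≠ 0 — FAILS
It is satisfied by some integers in the range but not all.

Answer: Sometimes true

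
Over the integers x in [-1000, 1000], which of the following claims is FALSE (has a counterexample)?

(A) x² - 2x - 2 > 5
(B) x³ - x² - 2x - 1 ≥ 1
(A) x = 0: LHS = 0² - 2·0 - 2 = -2; -2 > 5 — FAILS
(B) x = 0: LHS = 0³ - 0² - 2·0 - 1 = -1; -1 ≥ 1 — FAILS

Answer: Both A and B are false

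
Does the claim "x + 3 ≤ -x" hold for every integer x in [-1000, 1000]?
The claim fails at x = 0:
x = 0: LHS = 0 + 3 = 3, RHS = -0 = 0; 3 ≤ 0 — FAILS

Because a single integer refutes it, the statement is false.

Answer: False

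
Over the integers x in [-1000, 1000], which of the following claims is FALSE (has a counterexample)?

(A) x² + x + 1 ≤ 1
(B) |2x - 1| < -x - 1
(A) x = 1: LHS = 1² + 1 + 1 = 3; 3 ≤ 1 — FAILS
(B) x = 0: LHS = |2·0 - 1| = |-1| = 1, RHS = -0 - 1 = -1; 1 < -1 — FAILS

Answer: Both A and B are false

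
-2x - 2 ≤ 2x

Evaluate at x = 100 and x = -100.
x = 100: LHS = -2·100 - 2 = -202, RHS = 2·100 = 200; -202 ≤ 200 — holds
x = -100: LHS = -2·(-100) - 2 = 198, RHS = 2·(-100) = -200; 198 ≤ -200 — FAILS

Answer: Partially: holds for x = 100, fails for x = -100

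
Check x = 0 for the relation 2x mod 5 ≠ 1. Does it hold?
x = 0: LHS = (2·0) mod 5 = 0 mod 5 = 0; 0 ≠ 1 — holds

The relation is satisfied at x = 0.

Answer: Yes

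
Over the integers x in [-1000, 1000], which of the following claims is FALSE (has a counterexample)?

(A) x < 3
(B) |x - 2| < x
(A) x = 3: 3 < 3 — FAILS
(B) x = 0: LHS = |0 - 2| = |-2| = 2; 2 < 0 — FAILS

Answer: Both A and B are false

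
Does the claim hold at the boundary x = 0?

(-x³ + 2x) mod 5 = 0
x = 0: LHS = (-0³ + 2·0) mod 5 = 0 mod 5 = 0; 0 = 0 — holds

The relation is satisfied at x = 0.

Answer: Yes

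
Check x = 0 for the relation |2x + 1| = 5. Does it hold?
x = 0: LHS = |2·0 + 1| = |1| = 1; 1 = 5 — FAILS

The relation fails at x = 0, so x = 0 is a counterexample.

Answer: No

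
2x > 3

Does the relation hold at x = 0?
x = 0: LHS = 2·0 = 0; 0 > 3 — FAILS

The relation fails at x = 0, so x = 0 is a counterexample.

Answer: No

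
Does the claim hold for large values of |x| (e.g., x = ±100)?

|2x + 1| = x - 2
x = 100: LHS = |2·100 + 1| = |201| = 201, RHS = 100 - 2 = 98; 201 = 98 — FAILS
x = -100: LHS = |2·(-100) + 1| = |-199| = 199, RHS = (-100) - 2 = -102; 199 = -102 — FAILS

Answer: No, fails for both x = 100 and x = -100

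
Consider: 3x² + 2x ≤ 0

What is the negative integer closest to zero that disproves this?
Testing negative integers from -1 downward:
x = -1: LHS = 3·(-1)² + 2·(-1) = 1; 1 ≤ 0 — FAILS  ← closest negative counterexample to 0

Answer: x = -1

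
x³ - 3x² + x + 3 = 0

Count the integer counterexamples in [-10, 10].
Counterexamples in [-10, 10]: {-10, -9, -8, -7, -6, -5, -4, -3, -2, -1, 0, 1, 2, 3, 4, 5, 6, 7, 8, 9, 10}.

Counting them gives 21 values.

Answer: 21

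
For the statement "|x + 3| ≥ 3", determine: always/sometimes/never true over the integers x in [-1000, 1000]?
Holds at x = 0: LHS = |0 + 3| = |3| = 3; 3 ≥ 3 — holds
Fails at x = -1: LHS = |(-1) + 3| = |2| = 2; 2 ≥ 3 — FAILS
It is satisfied by some integers in the range but not all.

Answer: Sometimes true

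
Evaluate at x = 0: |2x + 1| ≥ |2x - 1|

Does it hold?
x = 0: LHS = |2·0 + 1| = |1| = 1, RHS = |2·0 - 1| = |-1| = 1; 1 ≥ 1 — holds

The relation is satisfied at x = 0.

Answer: Yes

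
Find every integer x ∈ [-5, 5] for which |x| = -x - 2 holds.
Over all integers in [-5, 5], LHS − RHS is always positive; it is smallest at x = 0, where it equals 2:
x = 0: LHS = |0| = 0, RHS = -0 - 2 = -2; 0 = -2 — FAILS
At the ends of the range:
x = -5: LHS = |-5| = 5, RHS = -(-5) - 2 = 3; 5 = 3 — FAILS
x = 5: LHS = |5| = 5, RHS = -5 - 2 = -7; 5 = -7 — FAILS
Hence LHS − RHS is never 0, i.e. the two sides are never equal, so the claimed relation (=) fails for every integer in [-5, 5].

Answer: None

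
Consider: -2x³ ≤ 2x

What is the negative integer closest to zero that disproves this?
Testing negative integers from -1 downward:
x = -1: LHS = -2·(-1)³ = 2, RHS = 2·(-1) = -2; 2 ≤ -2 — FAILS  ← closest negative counterexample to 0

Answer: x = -1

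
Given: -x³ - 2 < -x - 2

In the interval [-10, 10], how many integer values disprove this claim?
Counterexamples in [-10, 10]: {-10, -9, -8, -7, -6, -5, -4, -3, -2, -1, 0, 1}.

Counting them gives 12 values.

Answer: 12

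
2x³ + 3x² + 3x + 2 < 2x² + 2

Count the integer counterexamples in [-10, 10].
Counterexamples in [-10, 10]: {0, 1, 2, 3, 4, 5, 6, 7, 8, 9, 10}.

Counting them gives 11 values.

Answer: 11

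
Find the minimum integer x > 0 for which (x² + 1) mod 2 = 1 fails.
Testing positive integers:
x = 1: LHS = (1² + 1) mod 2 = 2 mod 2 = 0; 0 = 1 — FAILS  ← smallest positive counterexample

Answer: x = 1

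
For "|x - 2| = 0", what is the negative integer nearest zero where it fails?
Testing negative integers from -1 downward:
x = -1: LHS = |(-1) - 2| = |-3| = 3; 3 = 0 — FAILS  ← closest negative counterexample to 0

Answer: x = -1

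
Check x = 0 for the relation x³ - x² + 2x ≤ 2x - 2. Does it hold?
x = 0: LHS = 0³ - 0² + 2·0 = 0, RHS = 2·0 - 2 = -2; 0 ≤ -2 — FAILS

The relation fails at x = 0, so x = 0 is a counterexample.

Answer: No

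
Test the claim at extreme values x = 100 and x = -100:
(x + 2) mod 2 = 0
x = 100: LHS = (100 + 2) mod 2 = 102 mod 2 = 0; 0 = 0 — holds
x = -100: LHS = ((-100) + 2) mod 2 = (-98) mod 2 = 0; 0 = 0 — holds

Answer: Yes, holds for both x = 100 and x = -100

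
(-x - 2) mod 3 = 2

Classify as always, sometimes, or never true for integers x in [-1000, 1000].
Holds at x = -1: LHS = (-(-1) - 2) mod 3 = (-1) mod 3 = 2; 2 = 2 — holds
Fails at x = 0: LHS = (-0 - 2) mod 3 = (-2) mod 3 = 1; 1 = 2 — FAILS
It is satisfied by some integers in the range but not all.

Answer: Sometimes true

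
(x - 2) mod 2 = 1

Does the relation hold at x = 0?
x = 0: LHS = (0 - 2) mod 2 = (-2) mod 2 = 0; 0 = 1 — FAILS

The relation fails at x = 0, so x = 0 is a counterexample.

Answer: No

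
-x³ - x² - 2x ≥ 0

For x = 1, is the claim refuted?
Substitute x = 1 into the relation:
x = 1: LHS = -1³ - 1² - 2·1 = -4; -4 ≥ 0 — FAILS

Since the claim fails at x = 1, this value is a counterexample.

Answer: Yes, x = 1 is a counterexample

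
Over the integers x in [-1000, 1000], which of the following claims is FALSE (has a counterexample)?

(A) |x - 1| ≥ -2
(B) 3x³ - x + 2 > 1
(A) An absolute value is never negative, so the left side is ≥ 0 for every x, while the right side is -2. Tightest case in [-1000, 1000] is x = 1:
x = 1: LHS = |1 - 1| = |0| = 0; 0 ≥ -2 — holds
Hence LHS − RHS is never negative, i.e. LHS ≥ RHS throughout, so the relation holds for every integer in [-1000, 1000].

(B) x = -1: LHS = 3·(-1)³ - (-1) + 2 = 0; 0 > 1 — FAILS

Only (B) has a counterexample.

Answer: B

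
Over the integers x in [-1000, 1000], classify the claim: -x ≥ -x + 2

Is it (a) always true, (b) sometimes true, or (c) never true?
Over all integers in [-1000, 1000], LHS − RHS is largest at x = 0, where it equals -2:
x = 0: LHS = -0 = 0, RHS = -0 + 2 = 2; 0 ≥ 2 — FAILS
At the ends of the range:
x = -1000: LHS = -(-1000) = 1000, RHS = -(-1000) + 2 = 1002; 1000 ≥ 1002 — FAILS
x = 1000: RHS = -1000 + 2 = -998; -1000 ≥ -998 — FAILS
Hence LHS − RHS is never zero or positive, i.e. LHS < RHS throughout, so the claimed relation (≥) fails for every integer in [-1000, 1000].

No integer in the range satisfies it.

Answer: Never true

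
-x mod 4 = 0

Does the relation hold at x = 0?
x = 0: LHS = (-0) mod 4 = 0 mod 4 = 0; 0 = 0 — holds

The relation is satisfied at x = 0.

Answer: Yes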